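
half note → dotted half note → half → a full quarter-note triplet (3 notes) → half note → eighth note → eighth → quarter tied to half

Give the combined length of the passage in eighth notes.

Convert each value to eighth notes: half note = 4; dotted half note = 6; half = 4; a full quarter-note triplet (3 notes) (three triplet quarters span one half) = 4; half note = 4; eighth note = 1; eighth = 1; quarter tied to half (quarter + half) = 6.
Adding: 4 + 6 + 4 + 4 + 4 + 1 + 1 + 6 = 30 eighth notes.

30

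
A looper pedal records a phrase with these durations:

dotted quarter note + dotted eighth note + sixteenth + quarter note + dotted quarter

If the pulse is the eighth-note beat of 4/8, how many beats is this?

10

One eighth-note beat = 2 sixteenth notes.
In sixteenth notes: dotted quarter note = 6; dotted eighth note = 3; sixteenth = 1; quarter note = 4; dotted quarter = 6.
Altogether 6 + 3 + 1 + 4 + 6 = 20.
20 ÷ 2 = 10 beats.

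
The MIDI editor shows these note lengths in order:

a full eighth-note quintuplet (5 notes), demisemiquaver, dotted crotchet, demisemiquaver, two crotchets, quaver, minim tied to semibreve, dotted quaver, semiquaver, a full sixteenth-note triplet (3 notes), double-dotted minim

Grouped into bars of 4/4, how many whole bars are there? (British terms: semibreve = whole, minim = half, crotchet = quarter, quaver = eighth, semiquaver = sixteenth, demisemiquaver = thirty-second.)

4

One bar of 4/4 = 32 thirty-second notes.
In thirty-second notes: a full eighth-note quintuplet (5 notes) (five quintuplet eighths span one half) = 16; demisemiquaver = 1; dotted crotchet = 12; demisemiquaver = 1; crotchet = 8; crotchet = 8; quaver = 4; minim tied to semibreve (minim + semibreve) = 48; dotted quaver = 6; semiquaver = 2; a full sixteenth-note triplet (3 notes) (three triplet sixteenths span one eighth) = 4; double-dotted minim = 28.
Total: 16 + 1 + 12 + 1 + 8 + 8 + 4 + 48 + 6 + 2 + 4 + 28 = 138.
138 ÷ 32 = 4 complete bars with 10 left over.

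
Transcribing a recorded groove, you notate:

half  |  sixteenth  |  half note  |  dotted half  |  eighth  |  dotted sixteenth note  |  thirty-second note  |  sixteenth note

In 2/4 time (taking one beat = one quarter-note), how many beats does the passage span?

One quarter-note beat = 8 thirty-second notes.
Working in thirty-second notes: half = 16; sixteenth = 2; half note = 16; dotted half = 24; eighth = 4; dotted sixteenth note = 3; thirty-second note = 1; sixteenth note = 2.
Altogether 16 + 2 + 16 + 24 + 4 + 3 + 1 + 2 = 68.
68 ÷ 8 = 8.5 beats.

8.5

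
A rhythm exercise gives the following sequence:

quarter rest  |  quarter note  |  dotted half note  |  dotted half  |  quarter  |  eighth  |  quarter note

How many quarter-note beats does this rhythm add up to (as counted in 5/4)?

One quarter-note beat = 2 eighth notes.
In eighth notes: quarter rest = 2; quarter note = 2; dotted half note = 6; dotted half = 6; quarter = 2; eighth = 1; quarter note = 2.
Altogether 2 + 2 + 6 + 6 + 2 + 1 + 2 = 21.
21 ÷ 2 = 10.5 beats.

10.5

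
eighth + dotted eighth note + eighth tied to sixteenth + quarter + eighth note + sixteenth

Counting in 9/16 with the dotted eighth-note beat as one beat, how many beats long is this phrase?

5

One dotted eighth-note beat = 3 sixteenth notes.
In sixteenth notes: eighth = 2; dotted eighth note = 3; eighth tied to sixteenth (eighth + sixteenth) = 3; quarter = 4; eighth note = 2; sixteenth = 1.
Sum: 2 + 3 + 3 + 4 + 2 + 1 = 15.
15 ÷ 3 = 5 beats.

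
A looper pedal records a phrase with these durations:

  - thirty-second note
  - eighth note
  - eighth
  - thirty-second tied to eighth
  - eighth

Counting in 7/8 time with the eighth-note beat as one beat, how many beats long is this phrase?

One eighth-note beat = 4 thirty-second notes.
Express everything in thirty-second notes: thirty-second note = 1; eighth note = 4; eighth = 4; thirty-second tied to eighth (thirty-second + eighth) = 5; eighth = 4.
Total: 1 + 4 + 4 + 5 + 4 = 18.
18 ÷ 4 = 4.5 beats.

4.5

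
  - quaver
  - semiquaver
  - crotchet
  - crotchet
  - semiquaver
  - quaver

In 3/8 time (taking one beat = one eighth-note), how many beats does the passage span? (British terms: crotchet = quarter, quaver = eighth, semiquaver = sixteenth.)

7

One eighth-note beat = 2 sixteenth notes.
In sixteenth notes: quaver = 2; semiquaver = 1; crotchet = 4; crotchet = 4; semiquaver = 1; quaver = 2.
Sum: 2 + 1 + 4 + 4 + 1 + 2 = 14.
14 ÷ 2 = 7 beats.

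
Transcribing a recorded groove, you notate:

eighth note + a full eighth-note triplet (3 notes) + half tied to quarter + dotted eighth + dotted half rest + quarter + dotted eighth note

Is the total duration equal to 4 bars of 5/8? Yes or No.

Yes

One bar of 5/8 = 10 sixteenth notes, so 4 bars = 40.
In sixteenth notes: eighth note = 2; a full eighth-note triplet (3 notes) (three triplet eighths span one quarter) = 4; half tied to quarter (half + quarter) = 12; dotted eighth = 3; dotted half rest = 12; quarter = 4; dotted eighth note = 3.
Adding: 2 + 4 + 12 + 3 + 12 + 4 + 3 = 40.
40 equals 40, so the answer is Yes.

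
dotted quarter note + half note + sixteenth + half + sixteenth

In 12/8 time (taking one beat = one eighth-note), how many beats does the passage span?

One eighth-note beat = 2 sixteenth notes.
Convert each value to sixteenth notes: dotted quarter note = 6; half note = 8; sixteenth = 1; half = 8; sixteenth = 1.
Sum: 6 + 8 + 1 + 8 + 1 = 24.
24 ÷ 2 = 12 beats.

12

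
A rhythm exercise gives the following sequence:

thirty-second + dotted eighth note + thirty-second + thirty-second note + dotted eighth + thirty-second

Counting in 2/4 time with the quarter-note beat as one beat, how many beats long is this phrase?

2

One quarter-note beat = 8 thirty-second notes.
Each duration in thirty-second notes: thirty-second = 1; dotted eighth note = 6; thirty-second = 1; thirty-second note = 1; dotted eighth = 6; thirty-second = 1.
Altogether 1 + 6 + 1 + 1 + 6 + 1 = 16.
16 ÷ 8 = 2 beats.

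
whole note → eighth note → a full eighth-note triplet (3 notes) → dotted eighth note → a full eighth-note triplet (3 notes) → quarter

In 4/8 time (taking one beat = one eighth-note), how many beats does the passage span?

16.5

One eighth-note beat = 2 sixteenth notes.
Each duration in sixteenth notes: whole note = 16; eighth note = 2; a full eighth-note triplet (3 notes) (three triplet eighths span one quarter) = 4; dotted eighth note = 3; a full eighth-note triplet (3 notes) (three triplet eighths span one quarter) = 4; quarter = 4.
Adding: 16 + 2 + 4 + 3 + 4 + 4 = 33.
33 ÷ 2 = 16.5 beats.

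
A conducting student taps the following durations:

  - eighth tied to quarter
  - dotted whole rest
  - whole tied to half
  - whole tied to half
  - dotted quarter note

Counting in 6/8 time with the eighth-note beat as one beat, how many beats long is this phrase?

42

One eighth-note beat = 2 sixteenth notes.
Each duration in sixteenth notes: eighth tied to quarter (eighth + quarter) = 6; dotted whole rest = 24; whole tied to half (whole + half) = 24; whole tied to half (whole + half) = 24; dotted quarter note = 6.
Total: 6 + 24 + 24 + 24 + 6 = 84.
84 ÷ 2 = 42 beats.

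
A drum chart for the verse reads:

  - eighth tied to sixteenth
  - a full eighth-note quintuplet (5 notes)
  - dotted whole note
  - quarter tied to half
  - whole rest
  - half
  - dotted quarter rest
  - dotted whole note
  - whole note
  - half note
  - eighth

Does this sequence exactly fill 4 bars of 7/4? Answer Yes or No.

One bar of 7/4 = 28 sixteenth notes, so 4 bars = 112.
In sixteenth notes: eighth tied to sixteenth (eighth + sixteenth) = 3; a full eighth-note quintuplet (5 notes) (five quintuplet eighths span one half) = 8; dotted whole note = 24; quarter tied to half (quarter + half) = 12; whole rest = 16; half = 8; dotted quarter rest = 6; dotted whole note = 24; whole note = 16; half note = 8; eighth = 2.
Altogether 3 + 8 + 24 + 12 + 16 + 8 + 6 + 24 + 16 + 8 + 2 = 127.
127 exceeds 112, so the answer is No.

No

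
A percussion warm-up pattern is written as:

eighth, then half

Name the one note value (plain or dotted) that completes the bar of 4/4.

dotted quarter note

The bar of 4/4 = 8 eighth notes.
Convert each value to eighth notes: eighth = 1; half = 4.
Adding: 1 + 4 = 5.
Remaining: 8 − 5 = 3 eighth notes, which is a dotted quarter note.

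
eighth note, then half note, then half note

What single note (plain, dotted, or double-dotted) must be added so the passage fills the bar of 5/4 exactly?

eighth note

The bar of 5/4 = 10 eighth notes.
Working in eighth notes: eighth note = 1; half note = 4; half note = 4.
Altogether 1 + 4 + 4 = 9.
Remaining: 10 − 9 = 1 eighth note, which is a eighth note.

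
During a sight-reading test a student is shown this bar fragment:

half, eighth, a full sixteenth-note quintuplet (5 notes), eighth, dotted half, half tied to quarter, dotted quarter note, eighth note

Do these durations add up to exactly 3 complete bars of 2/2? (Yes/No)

One bar of 2/2 = 8 eighth notes, so 3 bars = 24.
Working in eighth notes: half = 4; eighth = 1; a full sixteenth-note quintuplet (5 notes) (five quintuplet sixteenths span one quarter) = 2; eighth = 1; dotted half = 6; half tied to quarter (half + quarter) = 6; dotted quarter note = 3; eighth note = 1.
Altogether 4 + 1 + 2 + 1 + 6 + 6 + 3 + 1 = 24.
24 equals 24, so the answer is Yes.

Yes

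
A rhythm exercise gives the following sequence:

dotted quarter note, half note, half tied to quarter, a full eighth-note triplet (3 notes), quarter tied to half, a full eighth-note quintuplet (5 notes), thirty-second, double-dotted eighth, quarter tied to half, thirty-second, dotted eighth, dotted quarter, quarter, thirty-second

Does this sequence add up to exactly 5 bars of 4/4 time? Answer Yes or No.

One bar of 4/4 = 32 thirty-second notes, so 5 bars = 160.
Each duration in thirty-second notes: dotted quarter note = 12; half note = 16; half tied to quarter (half + quarter) = 24; a full eighth-note triplet (3 notes) (three triplet eighths span one quarter) = 8; quarter tied to half (quarter + half) = 24; a full eighth-note quintuplet (5 notes) (five quintuplet eighths span one half) = 16; thirty-second = 1; double-dotted eighth = 7; quarter tied to half (quarter + half) = 24; thirty-second = 1; dotted eighth = 6; dotted quarter = 12; quarter = 8; thirty-second = 1.
Adding: 12 + 16 + 24 + 8 + 24 + 16 + 1 + 7 + 24 + 1 + 6 + 12 + 8 + 1 = 160.
160 equals 160, so the answer is Yes.

Yes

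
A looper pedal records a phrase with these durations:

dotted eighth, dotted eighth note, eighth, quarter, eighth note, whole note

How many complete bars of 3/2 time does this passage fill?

1

One bar of 3/2 = 24 sixteenth notes.
Convert each value to sixteenth notes: dotted eighth = 3; dotted eighth note = 3; eighth = 2; quarter = 4; eighth note = 2; whole note = 16.
Total: 3 + 3 + 2 + 4 + 2 + 16 = 30.
30 ÷ 24 = 1 complete bar with 6 left over.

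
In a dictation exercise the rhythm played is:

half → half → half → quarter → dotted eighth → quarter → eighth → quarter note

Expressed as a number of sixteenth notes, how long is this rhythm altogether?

41

Each duration in sixteenth notes: half = 8; half = 8; half = 8; quarter = 4; dotted eighth = 3; quarter = 4; eighth = 2; quarter note = 4.
Sum: 8 + 8 + 8 + 4 + 3 + 4 + 2 + 4 = 41 sixteenth notes.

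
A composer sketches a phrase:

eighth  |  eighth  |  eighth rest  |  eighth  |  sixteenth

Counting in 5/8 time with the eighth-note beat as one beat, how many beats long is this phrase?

4.5

One eighth-note beat = 2 sixteenth notes.
In sixteenth notes: eighth = 2; eighth = 2; eighth rest = 2; eighth = 2; sixteenth = 1.
Altogether 2 + 2 + 2 + 2 + 1 = 9.
9 ÷ 2 = 4.5 beats.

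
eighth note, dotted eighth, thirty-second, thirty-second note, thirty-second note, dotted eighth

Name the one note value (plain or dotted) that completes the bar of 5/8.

The bar of 5/8 = 20 thirty-second notes.
In thirty-second notes: eighth note = 4; dotted eighth = 6; thirty-second = 1; thirty-second note = 1; thirty-second note = 1; dotted eighth = 6.
Altogether 4 + 6 + 1 + 1 + 1 + 6 = 19.
Remaining: 20 − 19 = 1 thirty-second note, which is a thirty-second note.

thirty-second note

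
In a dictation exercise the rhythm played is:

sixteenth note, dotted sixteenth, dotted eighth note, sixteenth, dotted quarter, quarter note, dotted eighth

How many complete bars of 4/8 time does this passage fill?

2

One bar of 4/8 = 16 thirty-second notes.
Working in thirty-second notes: sixteenth note = 2; dotted sixteenth = 3; dotted eighth note = 6; sixteenth = 2; dotted quarter = 12; quarter note = 8; dotted eighth = 6.
Total: 2 + 3 + 6 + 2 + 12 + 8 + 6 = 39.
39 ÷ 16 = 2 complete bars with 7 left over.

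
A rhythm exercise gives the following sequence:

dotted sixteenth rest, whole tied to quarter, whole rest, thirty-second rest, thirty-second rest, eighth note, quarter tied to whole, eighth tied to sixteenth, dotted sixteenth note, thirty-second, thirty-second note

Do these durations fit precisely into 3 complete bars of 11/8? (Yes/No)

Yes

One bar of 11/8 = 44 thirty-second notes, so 3 bars = 132.
In thirty-second notes: dotted sixteenth rest = 3; whole tied to quarter (whole + quarter) = 40; whole rest = 32; thirty-second rest = 1; thirty-second rest = 1; eighth note = 4; quarter tied to whole (quarter + whole) = 40; eighth tied to sixteenth (eighth + sixteenth) = 6; dotted sixteenth note = 3; thirty-second = 1; thirty-second note = 1.
Sum: 3 + 40 + 32 + 1 + 1 + 4 + 40 + 6 + 3 + 1 + 1 = 132.
132 equals 132, so the answer is Yes.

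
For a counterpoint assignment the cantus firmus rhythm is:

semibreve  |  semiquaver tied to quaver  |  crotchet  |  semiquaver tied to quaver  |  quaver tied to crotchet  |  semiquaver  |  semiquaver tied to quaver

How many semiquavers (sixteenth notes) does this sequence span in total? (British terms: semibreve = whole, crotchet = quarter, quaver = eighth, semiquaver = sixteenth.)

Each duration in sixteenth notes: semibreve = 16; semiquaver tied to quaver (semiquaver + quaver) = 3; crotchet = 4; semiquaver tied to quaver (semiquaver + quaver) = 3; quaver tied to crotchet (quaver + crotchet) = 6; semiquaver = 1; semiquaver tied to quaver (semiquaver + quaver) = 3.
Adding: 16 + 3 + 4 + 3 + 6 + 1 + 3 = 36 sixteenth notes.

36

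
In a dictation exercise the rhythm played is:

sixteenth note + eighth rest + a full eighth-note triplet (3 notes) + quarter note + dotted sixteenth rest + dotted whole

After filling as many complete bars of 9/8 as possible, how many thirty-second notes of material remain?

One bar of 9/8 = 36 thirty-second notes.
In thirty-second notes: sixteenth note = 2; eighth rest = 4; a full eighth-note triplet (3 notes) (three triplet eighths span one quarter) = 8; quarter note = 8; dotted sixteenth rest = 3; dotted whole = 48.
Total: 2 + 4 + 8 + 8 + 3 + 48 = 73.
73 ÷ 36 = 2 complete bars with 1 thirty-second note remaining.

1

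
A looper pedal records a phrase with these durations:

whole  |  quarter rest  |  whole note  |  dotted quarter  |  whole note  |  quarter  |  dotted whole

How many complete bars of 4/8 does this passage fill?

One bar of 4/8 = 4 eighth notes.
Express everything in eighth notes: whole = 8; quarter rest = 2; whole note = 8; dotted quarter = 3; whole note = 8; quarter = 2; dotted whole = 12.
Total: 8 + 2 + 8 + 3 + 8 + 2 + 12 = 43.
43 ÷ 4 = 10 complete bars with 3 left over.

10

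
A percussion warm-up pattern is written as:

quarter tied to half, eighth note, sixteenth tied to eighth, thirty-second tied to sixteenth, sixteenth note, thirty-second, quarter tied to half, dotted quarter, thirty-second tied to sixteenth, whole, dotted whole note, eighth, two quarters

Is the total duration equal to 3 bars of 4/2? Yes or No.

One bar of 4/2 = 64 thirty-second notes, so 3 bars = 192.
In thirty-second notes: quarter tied to half (quarter + half) = 24; eighth note = 4; sixteenth tied to eighth (sixteenth + eighth) = 6; thirty-second tied to sixteenth (thirty-second + sixteenth) = 3; sixteenth note = 2; thirty-second = 1; quarter tied to half (quarter + half) = 24; dotted quarter = 12; thirty-second tied to sixteenth (thirty-second + sixteenth) = 3; whole = 32; dotted whole note = 48; eighth = 4; quarter = 8; quarter = 8.
Adding: 24 + 4 + 6 + 3 + 2 + 1 + 24 + 12 + 3 + 32 + 48 + 4 + 8 + 8 = 179.
179 falls short of 192, so the answer is No.

No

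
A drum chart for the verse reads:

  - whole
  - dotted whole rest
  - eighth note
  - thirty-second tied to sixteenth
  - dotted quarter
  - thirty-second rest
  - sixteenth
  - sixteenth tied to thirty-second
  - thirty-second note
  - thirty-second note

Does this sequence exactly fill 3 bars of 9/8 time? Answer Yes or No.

One bar of 9/8 = 36 thirty-second notes, so 3 bars = 108.
Working in thirty-second notes: whole = 32; dotted whole rest = 48; eighth note = 4; thirty-second tied to sixteenth (thirty-second + sixteenth) = 3; dotted quarter = 12; thirty-second rest = 1; sixteenth = 2; sixteenth tied to thirty-second (sixteenth + thirty-second) = 3; thirty-second note = 1; thirty-second note = 1.
Sum: 32 + 48 + 4 + 3 + 12 + 1 + 2 + 3 + 1 + 1 = 107.
107 falls short of 108, so the answer is No.

No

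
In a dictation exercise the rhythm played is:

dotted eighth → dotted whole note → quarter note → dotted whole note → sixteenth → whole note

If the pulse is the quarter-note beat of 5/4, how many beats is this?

One quarter-note beat = 4 sixteenth notes.
In sixteenth notes: dotted eighth = 3; dotted whole note = 24; quarter note = 4; dotted whole note = 24; sixteenth = 1; whole note = 16.
Total: 3 + 24 + 4 + 24 + 1 + 16 = 72.
72 ÷ 4 = 18 beats.

18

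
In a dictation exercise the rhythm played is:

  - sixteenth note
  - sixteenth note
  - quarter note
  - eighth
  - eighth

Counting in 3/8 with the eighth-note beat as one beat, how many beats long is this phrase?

5

One eighth-note beat = 2 sixteenth notes.
Each duration in sixteenth notes: sixteenth note = 1; sixteenth note = 1; quarter note = 4; eighth = 2; eighth = 2.
Altogether 1 + 1 + 4 + 2 + 2 = 10.
10 ÷ 2 = 5 beats.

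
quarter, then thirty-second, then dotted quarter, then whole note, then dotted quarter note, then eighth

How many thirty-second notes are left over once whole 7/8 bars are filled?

13

One bar of 7/8 = 28 thirty-second notes.
Convert each value to thirty-second notes: quarter = 8; thirty-second = 1; dotted quarter = 12; whole note = 32; dotted quarter note = 12; eighth = 4.
Sum: 8 + 1 + 12 + 32 + 12 + 4 = 69.
69 ÷ 28 = 2 complete bars with 13 thirty-second notes remaining.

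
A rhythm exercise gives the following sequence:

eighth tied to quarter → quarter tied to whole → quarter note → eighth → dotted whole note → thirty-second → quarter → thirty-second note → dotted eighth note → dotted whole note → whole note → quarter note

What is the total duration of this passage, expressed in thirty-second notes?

216

Each duration in thirty-second notes: eighth tied to quarter (eighth + quarter) = 12; quarter tied to whole (quarter + whole) = 40; quarter note = 8; eighth = 4; dotted whole note = 48; thirty-second = 1; quarter = 8; thirty-second note = 1; dotted eighth note = 6; dotted whole note = 48; whole note = 32; quarter note = 8.
Altogether 12 + 40 + 8 + 4 + 48 + 1 + 8 + 1 + 6 + 48 + 32 + 8 = 216 thirty-second notes.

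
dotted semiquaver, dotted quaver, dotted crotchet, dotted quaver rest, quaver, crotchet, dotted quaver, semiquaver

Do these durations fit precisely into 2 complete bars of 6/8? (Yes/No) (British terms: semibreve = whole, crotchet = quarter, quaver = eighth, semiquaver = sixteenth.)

One bar of 6/8 = 24 thirty-second notes, so 2 bars = 48.
Express everything in thirty-second notes: dotted semiquaver = 3; dotted quaver = 6; dotted crotchet = 12; dotted quaver rest = 6; quaver = 4; crotchet = 8; dotted quaver = 6; semiquaver = 2.
Total: 3 + 6 + 12 + 6 + 4 + 8 + 6 + 2 = 47.
47 falls short of 48, so the answer is No.

No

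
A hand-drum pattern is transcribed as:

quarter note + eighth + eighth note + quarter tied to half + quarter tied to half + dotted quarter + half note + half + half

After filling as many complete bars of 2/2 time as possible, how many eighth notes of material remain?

One bar of 2/2 = 8 eighth notes.
In eighth notes: quarter note = 2; eighth = 1; eighth note = 1; quarter tied to half (quarter + half) = 6; quarter tied to half (quarter + half) = 6; dotted quarter = 3; half note = 4; half = 4; half = 4.
Total: 2 + 1 + 1 + 6 + 6 + 3 + 4 + 4 + 4 = 31.
31 ÷ 8 = 3 complete bars with 7 eighth notes remaining.

7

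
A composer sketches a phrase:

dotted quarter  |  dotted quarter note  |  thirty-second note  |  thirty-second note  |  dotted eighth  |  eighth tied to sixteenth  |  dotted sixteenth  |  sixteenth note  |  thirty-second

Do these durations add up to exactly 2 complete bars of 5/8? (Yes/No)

No

One bar of 5/8 = 20 thirty-second notes, so 2 bars = 40.
Convert each value to thirty-second notes: dotted quarter = 12; dotted quarter note = 12; thirty-second note = 1; thirty-second note = 1; dotted eighth = 6; eighth tied to sixteenth (eighth + sixteenth) = 6; dotted sixteenth = 3; sixteenth note = 2; thirty-second = 1.
Adding: 12 + 12 + 1 + 1 + 6 + 6 + 3 + 2 + 1 = 44.
44 exceeds 40, so the answer is No.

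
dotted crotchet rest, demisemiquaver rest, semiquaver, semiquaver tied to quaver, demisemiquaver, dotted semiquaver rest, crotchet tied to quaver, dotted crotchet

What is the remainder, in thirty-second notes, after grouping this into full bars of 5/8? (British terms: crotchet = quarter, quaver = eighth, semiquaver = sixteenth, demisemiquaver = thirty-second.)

One bar of 5/8 = 20 thirty-second notes.
Each duration in thirty-second notes: dotted crotchet rest = 12; demisemiquaver rest = 1; semiquaver = 2; semiquaver tied to quaver (semiquaver + quaver) = 6; demisemiquaver = 1; dotted semiquaver rest = 3; crotchet tied to quaver (crotchet + quaver) = 12; dotted crotchet = 12.
Sum: 12 + 1 + 2 + 6 + 1 + 3 + 12 + 12 = 49.
49 ÷ 20 = 2 complete bars with 9 thirty-second notes remaining.

9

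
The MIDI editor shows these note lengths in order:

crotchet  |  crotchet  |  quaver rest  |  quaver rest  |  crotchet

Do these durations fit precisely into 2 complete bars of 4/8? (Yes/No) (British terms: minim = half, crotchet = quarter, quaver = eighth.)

One bar of 4/8 = 4 eighth notes, so 2 bars = 8.
Convert each value to eighth notes: crotchet = 2; crotchet = 2; quaver rest = 1; quaver rest = 1; crotchet = 2.
Total: 2 + 2 + 1 + 1 + 2 = 8.
8 equals 8, so the answer is Yes.

Yes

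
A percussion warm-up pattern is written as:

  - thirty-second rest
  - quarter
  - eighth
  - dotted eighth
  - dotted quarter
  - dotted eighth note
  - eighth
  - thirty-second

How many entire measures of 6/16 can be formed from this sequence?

3

One bar of 6/16 = 12 thirty-second notes.
Working in thirty-second notes: thirty-second rest = 1; quarter = 8; eighth = 4; dotted eighth = 6; dotted quarter = 12; dotted eighth note = 6; eighth = 4; thirty-second = 1.
Adding: 1 + 8 + 4 + 6 + 12 + 6 + 4 + 1 = 42.
42 ÷ 12 = 3 complete bars with 6 left over.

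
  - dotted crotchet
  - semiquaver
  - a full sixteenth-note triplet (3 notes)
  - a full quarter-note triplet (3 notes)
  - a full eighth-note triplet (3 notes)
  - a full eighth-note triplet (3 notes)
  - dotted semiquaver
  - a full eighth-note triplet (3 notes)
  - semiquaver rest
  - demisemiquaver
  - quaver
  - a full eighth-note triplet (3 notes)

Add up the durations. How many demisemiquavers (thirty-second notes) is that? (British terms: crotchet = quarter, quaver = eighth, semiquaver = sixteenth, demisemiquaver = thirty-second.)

Convert each value to thirty-second notes: dotted crotchet = 12; semiquaver = 2; a full sixteenth-note triplet (3 notes) (three triplet sixteenths span one eighth) = 4; a full quarter-note triplet (3 notes) (three triplet quarters span one half) = 16; a full eighth-note triplet (3 notes) (three triplet eighths span one quarter) = 8; a full eighth-note triplet (3 notes) (three triplet eighths span one quarter) = 8; dotted semiquaver = 3; a full eighth-note triplet (3 notes) (three triplet eighths span one quarter) = 8; semiquaver rest = 2; demisemiquaver = 1; quaver = 4; a full eighth-note triplet (3 notes) (three triplet eighths span one quarter) = 8.
Adding: 12 + 2 + 4 + 16 + 8 + 8 + 3 + 8 + 2 + 1 + 4 + 8 = 76 thirty-second notes.

76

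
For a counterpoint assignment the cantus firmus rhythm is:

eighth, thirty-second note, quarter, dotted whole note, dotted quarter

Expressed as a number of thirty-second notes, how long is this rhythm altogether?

Working in thirty-second notes: eighth = 4; thirty-second note = 1; quarter = 8; dotted whole note = 48; dotted quarter = 12.
Altogether 4 + 1 + 8 + 48 + 12 = 73 thirty-second notes.

73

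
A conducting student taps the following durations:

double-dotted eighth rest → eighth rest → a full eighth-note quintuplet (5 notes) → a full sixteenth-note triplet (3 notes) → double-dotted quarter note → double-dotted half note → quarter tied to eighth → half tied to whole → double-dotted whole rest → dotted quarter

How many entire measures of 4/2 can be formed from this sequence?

3

One bar of 4/2 = 64 thirty-second notes.
Each duration in thirty-second notes: double-dotted eighth rest = 7; eighth rest = 4; a full eighth-note quintuplet (5 notes) (five quintuplet eighths span one half) = 16; a full sixteenth-note triplet (3 notes) (three triplet sixteenths span one eighth) = 4; double-dotted quarter note = 14; double-dotted half note = 28; quarter tied to eighth (quarter + eighth) = 12; half tied to whole (half + whole) = 48; double-dotted whole rest = 56; dotted quarter = 12.
Adding: 7 + 4 + 16 + 4 + 14 + 28 + 12 + 48 + 56 + 12 = 201.
201 ÷ 64 = 3 complete bars with 9 left over.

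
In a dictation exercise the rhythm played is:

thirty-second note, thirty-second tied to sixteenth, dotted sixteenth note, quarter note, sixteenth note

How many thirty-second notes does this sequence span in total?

17

Working in thirty-second notes: thirty-second note = 1; thirty-second tied to sixteenth (thirty-second + sixteenth) = 3; dotted sixteenth note = 3; quarter note = 8; sixteenth note = 2.
Sum: 1 + 3 + 3 + 8 + 2 = 17 thirty-second notes.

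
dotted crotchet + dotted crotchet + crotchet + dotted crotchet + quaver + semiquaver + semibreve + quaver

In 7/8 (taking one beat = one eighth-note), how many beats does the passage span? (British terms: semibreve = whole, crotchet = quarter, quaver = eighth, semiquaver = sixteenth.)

One eighth-note beat = 2 sixteenth notes.
Express everything in sixteenth notes: dotted crotchet = 6; dotted crotchet = 6; crotchet = 4; dotted crotchet = 6; quaver = 2; semiquaver = 1; semibreve = 16; quaver = 2.
Altogether 6 + 6 + 4 + 6 + 2 + 1 + 16 + 2 = 43.
43 ÷ 2 = 21.5 beats.

21.5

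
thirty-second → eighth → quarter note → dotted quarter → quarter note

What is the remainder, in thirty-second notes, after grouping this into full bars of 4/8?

One bar of 4/8 = 16 thirty-second notes.
In thirty-second notes: thirty-second = 1; eighth = 4; quarter note = 8; dotted quarter = 12; quarter note = 8.
Total: 1 + 4 + 8 + 12 + 8 = 33.
33 ÷ 16 = 2 complete bars with 1 thirty-second note remaining.

1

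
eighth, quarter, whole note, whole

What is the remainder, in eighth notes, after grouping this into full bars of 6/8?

One bar of 6/8 = 6 eighth notes.
Convert each value to eighth notes: eighth = 1; quarter = 2; whole note = 8; whole = 8.
Altogether 1 + 2 + 8 + 8 = 19.
19 ÷ 6 = 3 complete bars with 1 eighth note remaining.

1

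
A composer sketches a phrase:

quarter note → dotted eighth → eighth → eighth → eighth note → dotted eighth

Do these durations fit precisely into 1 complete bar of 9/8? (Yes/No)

No

One bar of 9/8 = 18 sixteenth notes.
Express everything in sixteenth notes: quarter note = 4; dotted eighth = 3; eighth = 2; eighth = 2; eighth note = 2; dotted eighth = 3.
Adding: 4 + 3 + 2 + 2 + 2 + 3 = 16.
16 falls short of 18, so the answer is No.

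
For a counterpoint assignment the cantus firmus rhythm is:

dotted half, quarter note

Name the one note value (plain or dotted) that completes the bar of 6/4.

half note

The bar of 6/4 = 6 quarter notes.
Express everything in quarter notes: dotted half = 3; quarter note = 1.
Total: 3 + 1 = 4.
Remaining: 6 − 4 = 2 quarter notes, which is a half note.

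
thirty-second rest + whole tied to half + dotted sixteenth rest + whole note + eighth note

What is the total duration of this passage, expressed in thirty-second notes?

88

In thirty-second notes: thirty-second rest = 1; whole tied to half (whole + half) = 48; dotted sixteenth rest = 3; whole note = 32; eighth note = 4.
Adding: 1 + 48 + 3 + 32 + 4 = 88 thirty-second notes.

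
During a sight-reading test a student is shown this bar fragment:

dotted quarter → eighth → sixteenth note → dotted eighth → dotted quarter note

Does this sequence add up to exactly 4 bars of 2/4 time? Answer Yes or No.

One bar of 2/4 = 8 sixteenth notes, so 4 bars = 32.
Convert each value to sixteenth notes: dotted quarter = 6; eighth = 2; sixteenth note = 1; dotted eighth = 3; dotted quarter note = 6.
Total: 6 + 2 + 1 + 3 + 6 = 18.
18 falls short of 32, so the answer is No.

No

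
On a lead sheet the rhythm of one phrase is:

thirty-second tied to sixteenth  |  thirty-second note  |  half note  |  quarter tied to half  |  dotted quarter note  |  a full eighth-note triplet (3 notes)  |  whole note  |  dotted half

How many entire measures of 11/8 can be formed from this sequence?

2

One bar of 11/8 = 44 thirty-second notes.
Each duration in thirty-second notes: thirty-second tied to sixteenth (thirty-second + sixteenth) = 3; thirty-second note = 1; half note = 16; quarter tied to half (quarter + half) = 24; dotted quarter note = 12; a full eighth-note triplet (3 notes) (three triplet eighths span one quarter) = 8; whole note = 32; dotted half = 24.
Adding: 3 + 1 + 16 + 24 + 12 + 8 + 32 + 24 = 120.
120 ÷ 44 = 2 complete bars with 32 left over.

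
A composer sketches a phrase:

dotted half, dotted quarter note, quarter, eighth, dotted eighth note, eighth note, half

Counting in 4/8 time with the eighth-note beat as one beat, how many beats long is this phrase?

One eighth-note beat = 2 sixteenth notes.
Each duration in sixteenth notes: dotted half = 12; dotted quarter note = 6; quarter = 4; eighth = 2; dotted eighth note = 3; eighth note = 2; half = 8.
Total: 12 + 6 + 4 + 2 + 3 + 2 + 8 = 37.
37 ÷ 2 = 18.5 beats.

18.5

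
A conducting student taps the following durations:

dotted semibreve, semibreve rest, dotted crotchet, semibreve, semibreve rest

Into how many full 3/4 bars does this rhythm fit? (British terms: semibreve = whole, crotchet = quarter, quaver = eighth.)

6

One bar of 3/4 = 6 eighth notes.
Working in eighth notes: dotted semibreve = 12; semibreve rest = 8; dotted crotchet = 3; semibreve = 8; semibreve rest = 8.
Adding: 12 + 8 + 3 + 8 + 8 = 39.
39 ÷ 6 = 6 complete bars with 3 left over.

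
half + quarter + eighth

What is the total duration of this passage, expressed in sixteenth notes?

In sixteenth notes: half = 8; quarter = 4; eighth = 2.
Sum: 8 + 4 + 2 = 14 sixteenth notes.

14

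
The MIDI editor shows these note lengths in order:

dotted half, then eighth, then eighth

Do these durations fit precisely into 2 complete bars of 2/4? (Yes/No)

One bar of 2/4 = 4 eighth notes, so 2 bars = 8.
Working in eighth notes: dotted half = 6; eighth = 1; eighth = 1.
Sum: 6 + 1 + 1 = 8.
8 equals 8, so the answer is Yes.

Yes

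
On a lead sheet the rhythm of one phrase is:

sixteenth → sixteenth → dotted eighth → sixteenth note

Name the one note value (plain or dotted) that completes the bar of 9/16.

dotted eighth note

The bar of 9/16 = 9 sixteenth notes.
Convert each value to sixteenth notes: sixteenth = 1; sixteenth = 1; dotted eighth = 3; sixteenth note = 1.
Adding: 1 + 1 + 3 + 1 = 6.
Remaining: 9 − 6 = 3 sixteenth notes, which is a dotted eighth note.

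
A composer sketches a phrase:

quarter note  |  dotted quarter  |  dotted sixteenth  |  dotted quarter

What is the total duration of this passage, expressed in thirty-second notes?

35

Each duration in thirty-second notes: quarter note = 8; dotted quarter = 12; dotted sixteenth = 3; dotted quarter = 12.
Sum: 8 + 12 + 3 + 12 = 35 thirty-second notes.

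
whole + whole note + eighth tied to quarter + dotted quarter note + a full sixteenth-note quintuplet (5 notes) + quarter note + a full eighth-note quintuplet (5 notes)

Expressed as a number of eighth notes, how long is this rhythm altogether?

Express everything in eighth notes: whole = 8; whole note = 8; eighth tied to quarter (eighth + quarter) = 3; dotted quarter note = 3; a full sixteenth-note quintuplet (5 notes) (five quintuplet sixteenths span one quarter) = 2; quarter note = 2; a full eighth-note quintuplet (5 notes) (five quintuplet eighths span one half) = 4.
Altogether 8 + 8 + 3 + 3 + 2 + 2 + 4 = 30 eighth notes.

30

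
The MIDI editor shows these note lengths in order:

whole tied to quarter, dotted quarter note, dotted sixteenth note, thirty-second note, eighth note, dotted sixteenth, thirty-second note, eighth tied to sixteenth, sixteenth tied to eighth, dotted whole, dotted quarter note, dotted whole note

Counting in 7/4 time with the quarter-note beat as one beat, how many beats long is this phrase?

One quarter-note beat = 8 thirty-second notes.
Convert each value to thirty-second notes: whole tied to quarter (whole + quarter) = 40; dotted quarter note = 12; dotted sixteenth note = 3; thirty-second note = 1; eighth note = 4; dotted sixteenth = 3; thirty-second note = 1; eighth tied to sixteenth (eighth + sixteenth) = 6; sixteenth tied to eighth (sixteenth + eighth) = 6; dotted whole = 48; dotted quarter note = 12; dotted whole note = 48.
Altogether 40 + 12 + 3 + 1 + 4 + 3 + 1 + 6 + 6 + 48 + 12 + 48 = 184.
184 ÷ 8 = 23 beats.

23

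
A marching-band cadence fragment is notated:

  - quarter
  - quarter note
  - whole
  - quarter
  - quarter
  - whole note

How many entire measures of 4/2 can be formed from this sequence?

1

One bar of 4/2 = 8 quarter notes.
In quarter notes: quarter = 1; quarter note = 1; whole = 4; quarter = 1; quarter = 1; whole note = 4.
Altogether 1 + 1 + 4 + 1 + 1 + 4 = 12.
12 ÷ 8 = 1 complete bar with 4 left over.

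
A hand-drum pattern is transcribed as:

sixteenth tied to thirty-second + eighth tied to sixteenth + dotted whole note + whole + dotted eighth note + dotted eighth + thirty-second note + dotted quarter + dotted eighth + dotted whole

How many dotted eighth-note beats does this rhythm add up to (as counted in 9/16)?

One dotted eighth-note beat = 6 thirty-second notes.
Convert each value to thirty-second notes: sixteenth tied to thirty-second (sixteenth + thirty-second) = 3; eighth tied to sixteenth (eighth + sixteenth) = 6; dotted whole note = 48; whole = 32; dotted eighth note = 6; dotted eighth = 6; thirty-second note = 1; dotted quarter = 12; dotted eighth = 6; dotted whole = 48.
Altogether 3 + 6 + 48 + 32 + 6 + 6 + 1 + 12 + 6 + 48 = 168.
168 ÷ 6 = 28 beats.

28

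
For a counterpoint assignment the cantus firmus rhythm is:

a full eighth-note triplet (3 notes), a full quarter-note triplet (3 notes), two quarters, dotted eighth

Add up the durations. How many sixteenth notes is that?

Convert each value to sixteenth notes: a full eighth-note triplet (3 notes) (three triplet eighths span one quarter) = 4; a full quarter-note triplet (3 notes) (three triplet quarters span one half) = 8; quarter = 4; quarter = 4; dotted eighth = 3.
Total: 4 + 8 + 4 + 4 + 3 = 23 sixteenth notes.

23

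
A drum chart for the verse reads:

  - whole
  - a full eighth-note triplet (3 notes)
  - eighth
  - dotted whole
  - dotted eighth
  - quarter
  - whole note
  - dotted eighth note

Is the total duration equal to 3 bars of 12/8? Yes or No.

One bar of 12/8 = 24 sixteenth notes, so 3 bars = 72.
In sixteenth notes: whole = 16; a full eighth-note triplet (3 notes) (three triplet eighths span one quarter) = 4; eighth = 2; dotted whole = 24; dotted eighth = 3; quarter = 4; whole note = 16; dotted eighth note = 3.
Total: 16 + 4 + 2 + 24 + 3 + 4 + 16 + 3 = 72.
72 equals 72, so the answer is Yes.

Yes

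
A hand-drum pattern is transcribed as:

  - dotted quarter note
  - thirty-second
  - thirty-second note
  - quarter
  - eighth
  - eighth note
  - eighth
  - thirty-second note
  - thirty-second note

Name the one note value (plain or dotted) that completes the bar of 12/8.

dotted quarter note

The bar of 12/8 = 48 thirty-second notes.
In thirty-second notes: dotted quarter note = 12; thirty-second = 1; thirty-second note = 1; quarter = 8; eighth = 4; eighth note = 4; eighth = 4; thirty-second note = 1; thirty-second note = 1.
Total: 12 + 1 + 1 + 8 + 4 + 4 + 4 + 1 + 1 = 36.
Remaining: 48 − 36 = 12 thirty-second notes, which is a dotted quarter note.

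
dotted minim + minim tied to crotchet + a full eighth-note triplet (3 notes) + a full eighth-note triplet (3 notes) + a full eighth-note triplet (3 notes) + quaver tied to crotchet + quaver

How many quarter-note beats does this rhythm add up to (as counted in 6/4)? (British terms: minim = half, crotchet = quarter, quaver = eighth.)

One quarter-note beat = 2 eighth notes.
Convert each value to eighth notes: dotted minim = 6; minim tied to crotchet (minim + crotchet) = 6; a full eighth-note triplet (3 notes) (three triplet eighths span one quarter) = 2; a full eighth-note triplet (3 notes) (three triplet eighths span one quarter) = 2; a full eighth-note triplet (3 notes) (three triplet eighths span one quarter) = 2; quaver tied to crotchet (quaver + crotchet) = 3; quaver = 1.
Sum: 6 + 6 + 2 + 2 + 2 + 3 + 1 = 22.
22 ÷ 2 = 11 beats.

11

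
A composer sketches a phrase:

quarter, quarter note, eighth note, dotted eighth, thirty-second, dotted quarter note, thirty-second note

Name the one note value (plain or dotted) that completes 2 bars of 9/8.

whole note

2 bars of 9/8 = 72 thirty-second notes.
Express everything in thirty-second notes: quarter = 8; quarter note = 8; eighth note = 4; dotted eighth = 6; thirty-second = 1; dotted quarter note = 12; thirty-second note = 1.
Sum: 8 + 8 + 4 + 6 + 1 + 12 + 1 = 40.
Remaining: 72 − 40 = 32 thirty-second notes, which is a whole note.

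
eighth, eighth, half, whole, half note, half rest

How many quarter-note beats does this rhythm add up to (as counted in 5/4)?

11

One quarter-note beat = 2 eighth notes.
Working in eighth notes: eighth = 1; eighth = 1; half = 4; whole = 8; half note = 4; half rest = 4.
Total: 1 + 1 + 4 + 8 + 4 + 4 = 22.
22 ÷ 2 = 11 beats.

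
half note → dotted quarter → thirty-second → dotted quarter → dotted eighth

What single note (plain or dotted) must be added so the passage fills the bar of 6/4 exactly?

The bar of 6/4 = 48 thirty-second notes.
Convert each value to thirty-second notes: half note = 16; dotted quarter = 12; thirty-second = 1; dotted quarter = 12; dotted eighth = 6.
Total: 16 + 12 + 1 + 12 + 6 = 47.
Remaining: 48 − 47 = 1 thirty-second note, which is a thirty-second note.

thirty-second note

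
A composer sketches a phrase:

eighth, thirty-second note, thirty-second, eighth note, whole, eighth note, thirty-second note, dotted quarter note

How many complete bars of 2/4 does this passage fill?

One bar of 2/4 = 16 thirty-second notes.
Convert each value to thirty-second notes: eighth = 4; thirty-second note = 1; thirty-second = 1; eighth note = 4; whole = 32; eighth note = 4; thirty-second note = 1; dotted quarter note = 12.
Adding: 4 + 1 + 1 + 4 + 32 + 4 + 1 + 12 = 59.
59 ÷ 16 = 3 complete bars with 11 left over.

3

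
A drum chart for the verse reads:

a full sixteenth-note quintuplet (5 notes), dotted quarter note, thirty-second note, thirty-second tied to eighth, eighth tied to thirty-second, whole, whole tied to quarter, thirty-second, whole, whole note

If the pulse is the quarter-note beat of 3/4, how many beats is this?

21

One quarter-note beat = 8 thirty-second notes.
Each duration in thirty-second notes: a full sixteenth-note quintuplet (5 notes) (five quintuplet sixteenths span one quarter) = 8; dotted quarter note = 12; thirty-second note = 1; thirty-second tied to eighth (thirty-second + eighth) = 5; eighth tied to thirty-second (eighth + thirty-second) = 5; whole = 32; whole tied to quarter (whole + quarter) = 40; thirty-second = 1; whole = 32; whole note = 32.
Adding: 8 + 12 + 1 + 5 + 5 + 32 + 40 + 1 + 32 + 32 = 168.
168 ÷ 8 = 21 beats.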